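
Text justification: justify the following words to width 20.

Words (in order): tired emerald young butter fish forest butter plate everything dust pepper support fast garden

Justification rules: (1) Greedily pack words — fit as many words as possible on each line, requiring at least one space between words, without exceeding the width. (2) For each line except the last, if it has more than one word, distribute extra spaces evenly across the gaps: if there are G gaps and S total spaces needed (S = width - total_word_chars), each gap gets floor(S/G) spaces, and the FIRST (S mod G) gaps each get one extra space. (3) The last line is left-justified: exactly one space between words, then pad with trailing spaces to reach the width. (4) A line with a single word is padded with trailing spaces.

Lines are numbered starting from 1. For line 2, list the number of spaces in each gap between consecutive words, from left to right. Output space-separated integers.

Line 1: ['tired', 'emerald', 'young'] (min_width=19, slack=1)
Line 2: ['butter', 'fish', 'forest'] (min_width=18, slack=2)
Line 3: ['butter', 'plate'] (min_width=12, slack=8)
Line 4: ['everything', 'dust'] (min_width=15, slack=5)
Line 5: ['pepper', 'support', 'fast'] (min_width=19, slack=1)
Line 6: ['garden'] (min_width=6, slack=14)

Answer: 2 2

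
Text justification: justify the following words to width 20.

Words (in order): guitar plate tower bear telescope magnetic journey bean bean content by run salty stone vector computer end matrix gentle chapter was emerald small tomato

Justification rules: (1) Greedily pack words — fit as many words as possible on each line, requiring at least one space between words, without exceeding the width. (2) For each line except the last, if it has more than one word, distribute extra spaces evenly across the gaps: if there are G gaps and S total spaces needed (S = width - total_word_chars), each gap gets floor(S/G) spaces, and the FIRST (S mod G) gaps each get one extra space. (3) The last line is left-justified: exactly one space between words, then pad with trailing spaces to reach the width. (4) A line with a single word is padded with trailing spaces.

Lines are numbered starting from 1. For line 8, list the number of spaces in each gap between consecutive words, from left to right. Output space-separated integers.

Line 1: ['guitar', 'plate', 'tower'] (min_width=18, slack=2)
Line 2: ['bear', 'telescope'] (min_width=14, slack=6)
Line 3: ['magnetic', 'journey'] (min_width=16, slack=4)
Line 4: ['bean', 'bean', 'content', 'by'] (min_width=20, slack=0)
Line 5: ['run', 'salty', 'stone'] (min_width=15, slack=5)
Line 6: ['vector', 'computer', 'end'] (min_width=19, slack=1)
Line 7: ['matrix', 'gentle'] (min_width=13, slack=7)
Line 8: ['chapter', 'was', 'emerald'] (min_width=19, slack=1)
Line 9: ['small', 'tomato'] (min_width=12, slack=8)

Answer: 2 1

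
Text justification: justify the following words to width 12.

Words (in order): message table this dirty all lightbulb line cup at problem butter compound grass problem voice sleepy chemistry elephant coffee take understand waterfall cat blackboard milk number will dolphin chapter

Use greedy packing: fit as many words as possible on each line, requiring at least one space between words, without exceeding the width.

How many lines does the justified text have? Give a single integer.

Answer: 21

Derivation:
Line 1: ['message'] (min_width=7, slack=5)
Line 2: ['table', 'this'] (min_width=10, slack=2)
Line 3: ['dirty', 'all'] (min_width=9, slack=3)
Line 4: ['lightbulb'] (min_width=9, slack=3)
Line 5: ['line', 'cup', 'at'] (min_width=11, slack=1)
Line 6: ['problem'] (min_width=7, slack=5)
Line 7: ['butter'] (min_width=6, slack=6)
Line 8: ['compound'] (min_width=8, slack=4)
Line 9: ['grass'] (min_width=5, slack=7)
Line 10: ['problem'] (min_width=7, slack=5)
Line 11: ['voice', 'sleepy'] (min_width=12, slack=0)
Line 12: ['chemistry'] (min_width=9, slack=3)
Line 13: ['elephant'] (min_width=8, slack=4)
Line 14: ['coffee', 'take'] (min_width=11, slack=1)
Line 15: ['understand'] (min_width=10, slack=2)
Line 16: ['waterfall'] (min_width=9, slack=3)
Line 17: ['cat'] (min_width=3, slack=9)
Line 18: ['blackboard'] (min_width=10, slack=2)
Line 19: ['milk', 'number'] (min_width=11, slack=1)
Line 20: ['will', 'dolphin'] (min_width=12, slack=0)
Line 21: ['chapter'] (min_width=7, slack=5)
Total lines: 21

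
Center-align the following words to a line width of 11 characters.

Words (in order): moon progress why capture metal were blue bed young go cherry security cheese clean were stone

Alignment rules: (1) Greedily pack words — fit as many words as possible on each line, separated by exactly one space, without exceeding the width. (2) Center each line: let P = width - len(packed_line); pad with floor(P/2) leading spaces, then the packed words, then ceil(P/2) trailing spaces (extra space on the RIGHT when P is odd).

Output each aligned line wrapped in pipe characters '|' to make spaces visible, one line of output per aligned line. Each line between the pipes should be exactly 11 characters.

Line 1: ['moon'] (min_width=4, slack=7)
Line 2: ['progress'] (min_width=8, slack=3)
Line 3: ['why', 'capture'] (min_width=11, slack=0)
Line 4: ['metal', 'were'] (min_width=10, slack=1)
Line 5: ['blue', 'bed'] (min_width=8, slack=3)
Line 6: ['young', 'go'] (min_width=8, slack=3)
Line 7: ['cherry'] (min_width=6, slack=5)
Line 8: ['security'] (min_width=8, slack=3)
Line 9: ['cheese'] (min_width=6, slack=5)
Line 10: ['clean', 'were'] (min_width=10, slack=1)
Line 11: ['stone'] (min_width=5, slack=6)

Answer: |   moon    |
| progress  |
|why capture|
|metal were |
| blue bed  |
| young go  |
|  cherry   |
| security  |
|  cheese   |
|clean were |
|   stone   |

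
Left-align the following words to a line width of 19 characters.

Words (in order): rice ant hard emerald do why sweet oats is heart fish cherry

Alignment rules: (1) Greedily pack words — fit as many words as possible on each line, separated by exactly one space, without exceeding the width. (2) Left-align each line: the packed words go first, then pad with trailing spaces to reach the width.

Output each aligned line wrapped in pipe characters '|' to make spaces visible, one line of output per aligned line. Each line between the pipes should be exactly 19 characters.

Answer: |rice ant hard      |
|emerald do why     |
|sweet oats is heart|
|fish cherry        |

Derivation:
Line 1: ['rice', 'ant', 'hard'] (min_width=13, slack=6)
Line 2: ['emerald', 'do', 'why'] (min_width=14, slack=5)
Line 3: ['sweet', 'oats', 'is', 'heart'] (min_width=19, slack=0)
Line 4: ['fish', 'cherry'] (min_width=11, slack=8)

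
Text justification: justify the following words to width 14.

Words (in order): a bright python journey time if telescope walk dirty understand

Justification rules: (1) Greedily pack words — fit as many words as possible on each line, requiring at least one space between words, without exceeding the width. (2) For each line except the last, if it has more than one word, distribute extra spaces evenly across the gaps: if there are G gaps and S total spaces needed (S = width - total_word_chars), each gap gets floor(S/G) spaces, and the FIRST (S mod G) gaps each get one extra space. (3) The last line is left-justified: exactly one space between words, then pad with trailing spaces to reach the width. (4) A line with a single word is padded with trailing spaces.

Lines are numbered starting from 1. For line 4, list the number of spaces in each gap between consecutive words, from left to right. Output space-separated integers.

Answer: 1

Derivation:
Line 1: ['a', 'bright'] (min_width=8, slack=6)
Line 2: ['python', 'journey'] (min_width=14, slack=0)
Line 3: ['time', 'if'] (min_width=7, slack=7)
Line 4: ['telescope', 'walk'] (min_width=14, slack=0)
Line 5: ['dirty'] (min_width=5, slack=9)
Line 6: ['understand'] (min_width=10, slack=4)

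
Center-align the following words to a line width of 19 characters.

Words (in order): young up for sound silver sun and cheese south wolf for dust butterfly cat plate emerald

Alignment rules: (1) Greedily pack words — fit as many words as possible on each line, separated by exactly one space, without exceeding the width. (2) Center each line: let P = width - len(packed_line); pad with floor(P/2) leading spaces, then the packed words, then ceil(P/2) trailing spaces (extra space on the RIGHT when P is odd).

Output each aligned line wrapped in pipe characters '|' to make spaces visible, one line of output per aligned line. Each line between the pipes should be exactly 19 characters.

Answer: |young up for sound |
|  silver sun and   |
| cheese south wolf |
|for dust butterfly |
| cat plate emerald |

Derivation:
Line 1: ['young', 'up', 'for', 'sound'] (min_width=18, slack=1)
Line 2: ['silver', 'sun', 'and'] (min_width=14, slack=5)
Line 3: ['cheese', 'south', 'wolf'] (min_width=17, slack=2)
Line 4: ['for', 'dust', 'butterfly'] (min_width=18, slack=1)
Line 5: ['cat', 'plate', 'emerald'] (min_width=17, slack=2)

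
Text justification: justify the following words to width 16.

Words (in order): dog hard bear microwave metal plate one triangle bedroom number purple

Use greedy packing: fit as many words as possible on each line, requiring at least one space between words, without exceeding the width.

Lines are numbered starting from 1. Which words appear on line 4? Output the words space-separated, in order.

Line 1: ['dog', 'hard', 'bear'] (min_width=13, slack=3)
Line 2: ['microwave', 'metal'] (min_width=15, slack=1)
Line 3: ['plate', 'one'] (min_width=9, slack=7)
Line 4: ['triangle', 'bedroom'] (min_width=16, slack=0)
Line 5: ['number', 'purple'] (min_width=13, slack=3)

Answer: triangle bedroom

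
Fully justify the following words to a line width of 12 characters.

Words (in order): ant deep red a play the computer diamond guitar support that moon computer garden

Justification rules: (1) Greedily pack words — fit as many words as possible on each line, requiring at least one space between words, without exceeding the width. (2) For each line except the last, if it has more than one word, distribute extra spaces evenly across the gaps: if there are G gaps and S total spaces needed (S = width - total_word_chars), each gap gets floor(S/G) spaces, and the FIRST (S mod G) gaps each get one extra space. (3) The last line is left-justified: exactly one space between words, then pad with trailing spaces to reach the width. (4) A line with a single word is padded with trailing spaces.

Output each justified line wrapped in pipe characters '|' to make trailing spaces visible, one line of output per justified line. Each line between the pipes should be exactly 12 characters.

Line 1: ['ant', 'deep', 'red'] (min_width=12, slack=0)
Line 2: ['a', 'play', 'the'] (min_width=10, slack=2)
Line 3: ['computer'] (min_width=8, slack=4)
Line 4: ['diamond'] (min_width=7, slack=5)
Line 5: ['guitar'] (min_width=6, slack=6)
Line 6: ['support', 'that'] (min_width=12, slack=0)
Line 7: ['moon'] (min_width=4, slack=8)
Line 8: ['computer'] (min_width=8, slack=4)
Line 9: ['garden'] (min_width=6, slack=6)

Answer: |ant deep red|
|a  play  the|
|computer    |
|diamond     |
|guitar      |
|support that|
|moon        |
|computer    |
|garden      |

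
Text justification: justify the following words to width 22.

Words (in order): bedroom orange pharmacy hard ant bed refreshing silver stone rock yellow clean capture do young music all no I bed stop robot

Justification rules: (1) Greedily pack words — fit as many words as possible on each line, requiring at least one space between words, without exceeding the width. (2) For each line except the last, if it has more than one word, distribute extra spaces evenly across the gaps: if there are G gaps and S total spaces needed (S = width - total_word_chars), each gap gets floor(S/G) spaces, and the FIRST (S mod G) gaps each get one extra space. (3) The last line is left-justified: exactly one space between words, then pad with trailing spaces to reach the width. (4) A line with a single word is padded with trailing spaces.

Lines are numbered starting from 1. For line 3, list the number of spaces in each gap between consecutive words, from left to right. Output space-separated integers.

Answer: 6

Derivation:
Line 1: ['bedroom', 'orange'] (min_width=14, slack=8)
Line 2: ['pharmacy', 'hard', 'ant', 'bed'] (min_width=21, slack=1)
Line 3: ['refreshing', 'silver'] (min_width=17, slack=5)
Line 4: ['stone', 'rock', 'yellow'] (min_width=17, slack=5)
Line 5: ['clean', 'capture', 'do', 'young'] (min_width=22, slack=0)
Line 6: ['music', 'all', 'no', 'I', 'bed'] (min_width=18, slack=4)
Line 7: ['stop', 'robot'] (min_width=10, slack=12)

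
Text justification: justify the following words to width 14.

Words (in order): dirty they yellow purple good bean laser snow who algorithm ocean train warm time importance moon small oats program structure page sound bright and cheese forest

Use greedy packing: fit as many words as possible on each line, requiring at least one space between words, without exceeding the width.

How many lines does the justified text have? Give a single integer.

Answer: 14

Derivation:
Line 1: ['dirty', 'they'] (min_width=10, slack=4)
Line 2: ['yellow', 'purple'] (min_width=13, slack=1)
Line 3: ['good', 'bean'] (min_width=9, slack=5)
Line 4: ['laser', 'snow', 'who'] (min_width=14, slack=0)
Line 5: ['algorithm'] (min_width=9, slack=5)
Line 6: ['ocean', 'train'] (min_width=11, slack=3)
Line 7: ['warm', 'time'] (min_width=9, slack=5)
Line 8: ['importance'] (min_width=10, slack=4)
Line 9: ['moon', 'small'] (min_width=10, slack=4)
Line 10: ['oats', 'program'] (min_width=12, slack=2)
Line 11: ['structure', 'page'] (min_width=14, slack=0)
Line 12: ['sound', 'bright'] (min_width=12, slack=2)
Line 13: ['and', 'cheese'] (min_width=10, slack=4)
Line 14: ['forest'] (min_width=6, slack=8)
Total lines: 14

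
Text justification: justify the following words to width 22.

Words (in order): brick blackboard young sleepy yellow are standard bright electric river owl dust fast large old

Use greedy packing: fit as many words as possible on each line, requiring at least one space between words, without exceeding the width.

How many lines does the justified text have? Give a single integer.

Line 1: ['brick', 'blackboard', 'young'] (min_width=22, slack=0)
Line 2: ['sleepy', 'yellow', 'are'] (min_width=17, slack=5)
Line 3: ['standard', 'bright'] (min_width=15, slack=7)
Line 4: ['electric', 'river', 'owl'] (min_width=18, slack=4)
Line 5: ['dust', 'fast', 'large', 'old'] (min_width=19, slack=3)
Total lines: 5

Answer: 5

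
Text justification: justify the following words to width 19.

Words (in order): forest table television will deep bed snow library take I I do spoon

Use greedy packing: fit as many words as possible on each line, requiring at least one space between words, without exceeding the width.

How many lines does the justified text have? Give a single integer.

Answer: 5

Derivation:
Line 1: ['forest', 'table'] (min_width=12, slack=7)
Line 2: ['television', 'will'] (min_width=15, slack=4)
Line 3: ['deep', 'bed', 'snow'] (min_width=13, slack=6)
Line 4: ['library', 'take', 'I', 'I', 'do'] (min_width=19, slack=0)
Line 5: ['spoon'] (min_width=5, slack=14)
Total lines: 5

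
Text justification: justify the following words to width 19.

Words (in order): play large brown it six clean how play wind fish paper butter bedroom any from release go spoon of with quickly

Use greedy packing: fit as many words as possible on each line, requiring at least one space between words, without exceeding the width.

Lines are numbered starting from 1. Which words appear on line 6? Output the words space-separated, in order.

Line 1: ['play', 'large', 'brown', 'it'] (min_width=19, slack=0)
Line 2: ['six', 'clean', 'how', 'play'] (min_width=18, slack=1)
Line 3: ['wind', 'fish', 'paper'] (min_width=15, slack=4)
Line 4: ['butter', 'bedroom', 'any'] (min_width=18, slack=1)
Line 5: ['from', 'release', 'go'] (min_width=15, slack=4)
Line 6: ['spoon', 'of', 'with'] (min_width=13, slack=6)
Line 7: ['quickly'] (min_width=7, slack=12)

Answer: spoon of with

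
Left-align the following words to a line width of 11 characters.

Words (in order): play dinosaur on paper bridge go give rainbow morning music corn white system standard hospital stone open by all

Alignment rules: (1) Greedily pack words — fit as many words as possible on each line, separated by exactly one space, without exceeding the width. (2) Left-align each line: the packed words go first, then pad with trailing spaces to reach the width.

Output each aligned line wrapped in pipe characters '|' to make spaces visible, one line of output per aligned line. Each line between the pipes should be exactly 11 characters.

Line 1: ['play'] (min_width=4, slack=7)
Line 2: ['dinosaur', 'on'] (min_width=11, slack=0)
Line 3: ['paper'] (min_width=5, slack=6)
Line 4: ['bridge', 'go'] (min_width=9, slack=2)
Line 5: ['give'] (min_width=4, slack=7)
Line 6: ['rainbow'] (min_width=7, slack=4)
Line 7: ['morning'] (min_width=7, slack=4)
Line 8: ['music', 'corn'] (min_width=10, slack=1)
Line 9: ['white'] (min_width=5, slack=6)
Line 10: ['system'] (min_width=6, slack=5)
Line 11: ['standard'] (min_width=8, slack=3)
Line 12: ['hospital'] (min_width=8, slack=3)
Line 13: ['stone', 'open'] (min_width=10, slack=1)
Line 14: ['by', 'all'] (min_width=6, slack=5)

Answer: |play       |
|dinosaur on|
|paper      |
|bridge go  |
|give       |
|rainbow    |
|morning    |
|music corn |
|white      |
|system     |
|standard   |
|hospital   |
|stone open |
|by all     |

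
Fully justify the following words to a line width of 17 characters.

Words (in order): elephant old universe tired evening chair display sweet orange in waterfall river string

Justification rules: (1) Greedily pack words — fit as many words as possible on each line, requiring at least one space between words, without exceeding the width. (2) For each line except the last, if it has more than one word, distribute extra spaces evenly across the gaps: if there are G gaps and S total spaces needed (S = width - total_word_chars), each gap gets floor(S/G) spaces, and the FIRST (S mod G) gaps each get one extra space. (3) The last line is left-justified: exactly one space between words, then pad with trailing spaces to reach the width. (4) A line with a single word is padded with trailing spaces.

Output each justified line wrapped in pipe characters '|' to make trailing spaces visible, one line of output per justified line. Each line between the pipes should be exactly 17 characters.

Answer: |elephant      old|
|universe    tired|
|evening     chair|
|display     sweet|
|orange         in|
|waterfall   river|
|string           |

Derivation:
Line 1: ['elephant', 'old'] (min_width=12, slack=5)
Line 2: ['universe', 'tired'] (min_width=14, slack=3)
Line 3: ['evening', 'chair'] (min_width=13, slack=4)
Line 4: ['display', 'sweet'] (min_width=13, slack=4)
Line 5: ['orange', 'in'] (min_width=9, slack=8)
Line 6: ['waterfall', 'river'] (min_width=15, slack=2)
Line 7: ['string'] (min_width=6, slack=11)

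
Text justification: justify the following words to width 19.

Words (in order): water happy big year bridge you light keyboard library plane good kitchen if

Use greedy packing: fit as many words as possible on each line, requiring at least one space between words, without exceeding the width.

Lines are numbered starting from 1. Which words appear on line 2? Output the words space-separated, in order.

Answer: year bridge you

Derivation:
Line 1: ['water', 'happy', 'big'] (min_width=15, slack=4)
Line 2: ['year', 'bridge', 'you'] (min_width=15, slack=4)
Line 3: ['light', 'keyboard'] (min_width=14, slack=5)
Line 4: ['library', 'plane', 'good'] (min_width=18, slack=1)
Line 5: ['kitchen', 'if'] (min_width=10, slack=9)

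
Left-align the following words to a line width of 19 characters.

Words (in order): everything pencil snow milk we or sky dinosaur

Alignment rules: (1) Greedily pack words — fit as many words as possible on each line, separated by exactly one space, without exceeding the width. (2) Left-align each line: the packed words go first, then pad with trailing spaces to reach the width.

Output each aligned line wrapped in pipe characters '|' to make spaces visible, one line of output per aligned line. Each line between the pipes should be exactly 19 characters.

Answer: |everything pencil  |
|snow milk we or sky|
|dinosaur           |

Derivation:
Line 1: ['everything', 'pencil'] (min_width=17, slack=2)
Line 2: ['snow', 'milk', 'we', 'or', 'sky'] (min_width=19, slack=0)
Line 3: ['dinosaur'] (min_width=8, slack=11)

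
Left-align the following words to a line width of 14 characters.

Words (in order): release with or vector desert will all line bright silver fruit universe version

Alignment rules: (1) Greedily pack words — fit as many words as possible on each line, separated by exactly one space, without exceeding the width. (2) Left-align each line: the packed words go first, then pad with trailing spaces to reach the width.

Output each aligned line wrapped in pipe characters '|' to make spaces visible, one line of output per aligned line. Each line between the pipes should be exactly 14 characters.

Answer: |release with  |
|or vector     |
|desert will   |
|all line      |
|bright silver |
|fruit universe|
|version       |

Derivation:
Line 1: ['release', 'with'] (min_width=12, slack=2)
Line 2: ['or', 'vector'] (min_width=9, slack=5)
Line 3: ['desert', 'will'] (min_width=11, slack=3)
Line 4: ['all', 'line'] (min_width=8, slack=6)
Line 5: ['bright', 'silver'] (min_width=13, slack=1)
Line 6: ['fruit', 'universe'] (min_width=14, slack=0)
Line 7: ['version'] (min_width=7, slack=7)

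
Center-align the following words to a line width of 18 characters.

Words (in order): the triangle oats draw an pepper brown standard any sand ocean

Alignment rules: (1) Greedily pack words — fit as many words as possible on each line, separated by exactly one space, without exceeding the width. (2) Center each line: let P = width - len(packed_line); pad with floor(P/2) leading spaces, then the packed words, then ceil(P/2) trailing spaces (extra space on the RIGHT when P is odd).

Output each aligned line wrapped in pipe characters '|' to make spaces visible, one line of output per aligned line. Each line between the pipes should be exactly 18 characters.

Answer: |the triangle oats |
|  draw an pepper  |
|brown standard any|
|    sand ocean    |

Derivation:
Line 1: ['the', 'triangle', 'oats'] (min_width=17, slack=1)
Line 2: ['draw', 'an', 'pepper'] (min_width=14, slack=4)
Line 3: ['brown', 'standard', 'any'] (min_width=18, slack=0)
Line 4: ['sand', 'ocean'] (min_width=10, slack=8)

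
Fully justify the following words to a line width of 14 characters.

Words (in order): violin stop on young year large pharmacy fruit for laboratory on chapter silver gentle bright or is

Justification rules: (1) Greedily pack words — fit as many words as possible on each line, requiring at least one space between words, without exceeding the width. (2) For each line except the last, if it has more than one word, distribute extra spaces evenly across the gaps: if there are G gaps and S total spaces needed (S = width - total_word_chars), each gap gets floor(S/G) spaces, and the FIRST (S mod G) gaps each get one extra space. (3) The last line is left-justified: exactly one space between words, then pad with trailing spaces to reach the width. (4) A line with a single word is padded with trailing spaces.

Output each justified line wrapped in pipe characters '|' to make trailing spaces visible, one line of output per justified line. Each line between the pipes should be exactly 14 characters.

Line 1: ['violin', 'stop', 'on'] (min_width=14, slack=0)
Line 2: ['young', 'year'] (min_width=10, slack=4)
Line 3: ['large', 'pharmacy'] (min_width=14, slack=0)
Line 4: ['fruit', 'for'] (min_width=9, slack=5)
Line 5: ['laboratory', 'on'] (min_width=13, slack=1)
Line 6: ['chapter', 'silver'] (min_width=14, slack=0)
Line 7: ['gentle', 'bright'] (min_width=13, slack=1)
Line 8: ['or', 'is'] (min_width=5, slack=9)

Answer: |violin stop on|
|young     year|
|large pharmacy|
|fruit      for|
|laboratory  on|
|chapter silver|
|gentle  bright|
|or is         |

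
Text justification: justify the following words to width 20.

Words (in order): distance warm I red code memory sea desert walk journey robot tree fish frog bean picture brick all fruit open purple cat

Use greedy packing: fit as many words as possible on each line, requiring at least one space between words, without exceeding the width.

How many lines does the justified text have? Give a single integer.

Answer: 7

Derivation:
Line 1: ['distance', 'warm', 'I', 'red'] (min_width=19, slack=1)
Line 2: ['code', 'memory', 'sea'] (min_width=15, slack=5)
Line 3: ['desert', 'walk', 'journey'] (min_width=19, slack=1)
Line 4: ['robot', 'tree', 'fish', 'frog'] (min_width=20, slack=0)
Line 5: ['bean', 'picture', 'brick'] (min_width=18, slack=2)
Line 6: ['all', 'fruit', 'open'] (min_width=14, slack=6)
Line 7: ['purple', 'cat'] (min_width=10, slack=10)
Total lines: 7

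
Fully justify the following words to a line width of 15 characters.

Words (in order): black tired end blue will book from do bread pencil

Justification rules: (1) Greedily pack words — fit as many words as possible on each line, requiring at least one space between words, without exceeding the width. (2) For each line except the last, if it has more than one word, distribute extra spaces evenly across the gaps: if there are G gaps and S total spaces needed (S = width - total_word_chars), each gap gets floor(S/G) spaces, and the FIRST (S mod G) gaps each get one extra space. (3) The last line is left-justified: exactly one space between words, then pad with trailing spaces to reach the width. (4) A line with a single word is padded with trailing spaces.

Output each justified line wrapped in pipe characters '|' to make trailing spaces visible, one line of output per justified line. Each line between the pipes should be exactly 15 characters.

Answer: |black tired end|
|blue  will book|
|from  do  bread|
|pencil         |

Derivation:
Line 1: ['black', 'tired', 'end'] (min_width=15, slack=0)
Line 2: ['blue', 'will', 'book'] (min_width=14, slack=1)
Line 3: ['from', 'do', 'bread'] (min_width=13, slack=2)
Line 4: ['pencil'] (min_width=6, slack=9)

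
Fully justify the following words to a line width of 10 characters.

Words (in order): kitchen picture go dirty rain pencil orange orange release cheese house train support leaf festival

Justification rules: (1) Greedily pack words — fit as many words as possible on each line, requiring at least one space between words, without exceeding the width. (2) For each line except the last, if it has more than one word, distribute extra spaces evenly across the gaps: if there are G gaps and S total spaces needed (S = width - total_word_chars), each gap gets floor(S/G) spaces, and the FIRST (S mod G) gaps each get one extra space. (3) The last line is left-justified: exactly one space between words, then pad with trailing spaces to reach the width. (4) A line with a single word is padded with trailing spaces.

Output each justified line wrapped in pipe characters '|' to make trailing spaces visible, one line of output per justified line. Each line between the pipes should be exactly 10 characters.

Answer: |kitchen   |
|picture go|
|dirty rain|
|pencil    |
|orange    |
|orange    |
|release   |
|cheese    |
|house     |
|train     |
|support   |
|leaf      |
|festival  |

Derivation:
Line 1: ['kitchen'] (min_width=7, slack=3)
Line 2: ['picture', 'go'] (min_width=10, slack=0)
Line 3: ['dirty', 'rain'] (min_width=10, slack=0)
Line 4: ['pencil'] (min_width=6, slack=4)
Line 5: ['orange'] (min_width=6, slack=4)
Line 6: ['orange'] (min_width=6, slack=4)
Line 7: ['release'] (min_width=7, slack=3)
Line 8: ['cheese'] (min_width=6, slack=4)
Line 9: ['house'] (min_width=5, slack=5)
Line 10: ['train'] (min_width=5, slack=5)
Line 11: ['support'] (min_width=7, slack=3)
Line 12: ['leaf'] (min_width=4, slack=6)
Line 13: ['festival'] (min_width=8, slack=2)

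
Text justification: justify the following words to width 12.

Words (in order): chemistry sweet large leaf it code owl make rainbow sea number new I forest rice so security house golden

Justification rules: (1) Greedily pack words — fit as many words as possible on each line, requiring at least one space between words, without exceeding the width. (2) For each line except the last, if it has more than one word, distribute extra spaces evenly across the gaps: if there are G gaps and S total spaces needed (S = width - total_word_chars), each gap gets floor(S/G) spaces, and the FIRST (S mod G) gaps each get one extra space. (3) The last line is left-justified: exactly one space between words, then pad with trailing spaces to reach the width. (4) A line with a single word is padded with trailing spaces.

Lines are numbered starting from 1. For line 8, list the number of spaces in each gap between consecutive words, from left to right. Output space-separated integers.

Line 1: ['chemistry'] (min_width=9, slack=3)
Line 2: ['sweet', 'large'] (min_width=11, slack=1)
Line 3: ['leaf', 'it', 'code'] (min_width=12, slack=0)
Line 4: ['owl', 'make'] (min_width=8, slack=4)
Line 5: ['rainbow', 'sea'] (min_width=11, slack=1)
Line 6: ['number', 'new', 'I'] (min_width=12, slack=0)
Line 7: ['forest', 'rice'] (min_width=11, slack=1)
Line 8: ['so', 'security'] (min_width=11, slack=1)
Line 9: ['house', 'golden'] (min_width=12, slack=0)

Answer: 2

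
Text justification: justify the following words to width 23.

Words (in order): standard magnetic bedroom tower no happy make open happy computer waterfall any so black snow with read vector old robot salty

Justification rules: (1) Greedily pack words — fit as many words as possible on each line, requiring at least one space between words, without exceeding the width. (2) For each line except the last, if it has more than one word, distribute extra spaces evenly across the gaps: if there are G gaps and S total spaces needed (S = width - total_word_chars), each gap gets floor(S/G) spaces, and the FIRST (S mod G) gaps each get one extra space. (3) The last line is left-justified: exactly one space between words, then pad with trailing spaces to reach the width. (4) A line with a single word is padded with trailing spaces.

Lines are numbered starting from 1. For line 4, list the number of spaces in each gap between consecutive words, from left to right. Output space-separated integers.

Answer: 2 1

Derivation:
Line 1: ['standard', 'magnetic'] (min_width=17, slack=6)
Line 2: ['bedroom', 'tower', 'no', 'happy'] (min_width=22, slack=1)
Line 3: ['make', 'open', 'happy'] (min_width=15, slack=8)
Line 4: ['computer', 'waterfall', 'any'] (min_width=22, slack=1)
Line 5: ['so', 'black', 'snow', 'with', 'read'] (min_width=23, slack=0)
Line 6: ['vector', 'old', 'robot', 'salty'] (min_width=22, slack=1)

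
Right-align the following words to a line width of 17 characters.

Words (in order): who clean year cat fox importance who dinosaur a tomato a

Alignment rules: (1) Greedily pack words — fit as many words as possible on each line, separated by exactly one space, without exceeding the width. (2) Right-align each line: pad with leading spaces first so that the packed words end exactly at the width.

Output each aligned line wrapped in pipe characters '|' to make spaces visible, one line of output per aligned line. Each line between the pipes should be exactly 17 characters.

Answer: |   who clean year|
|          cat fox|
|   importance who|
|dinosaur a tomato|
|                a|

Derivation:
Line 1: ['who', 'clean', 'year'] (min_width=14, slack=3)
Line 2: ['cat', 'fox'] (min_width=7, slack=10)
Line 3: ['importance', 'who'] (min_width=14, slack=3)
Line 4: ['dinosaur', 'a', 'tomato'] (min_width=17, slack=0)
Line 5: ['a'] (min_width=1, slack=16)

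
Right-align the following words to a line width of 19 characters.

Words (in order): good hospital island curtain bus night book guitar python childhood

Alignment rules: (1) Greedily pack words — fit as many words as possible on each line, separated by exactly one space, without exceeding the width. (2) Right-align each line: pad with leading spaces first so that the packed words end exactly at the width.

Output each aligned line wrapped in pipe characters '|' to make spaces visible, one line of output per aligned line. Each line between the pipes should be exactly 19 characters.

Answer: |      good hospital|
| island curtain bus|
|  night book guitar|
|   python childhood|

Derivation:
Line 1: ['good', 'hospital'] (min_width=13, slack=6)
Line 2: ['island', 'curtain', 'bus'] (min_width=18, slack=1)
Line 3: ['night', 'book', 'guitar'] (min_width=17, slack=2)
Line 4: ['python', 'childhood'] (min_width=16, slack=3)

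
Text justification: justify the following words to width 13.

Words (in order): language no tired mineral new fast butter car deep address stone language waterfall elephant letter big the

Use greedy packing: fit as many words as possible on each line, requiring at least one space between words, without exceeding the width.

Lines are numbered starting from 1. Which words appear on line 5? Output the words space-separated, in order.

Line 1: ['language', 'no'] (min_width=11, slack=2)
Line 2: ['tired', 'mineral'] (min_width=13, slack=0)
Line 3: ['new', 'fast'] (min_width=8, slack=5)
Line 4: ['butter', 'car'] (min_width=10, slack=3)
Line 5: ['deep', 'address'] (min_width=12, slack=1)
Line 6: ['stone'] (min_width=5, slack=8)
Line 7: ['language'] (min_width=8, slack=5)
Line 8: ['waterfall'] (min_width=9, slack=4)
Line 9: ['elephant'] (min_width=8, slack=5)
Line 10: ['letter', 'big'] (min_width=10, slack=3)
Line 11: ['the'] (min_width=3, slack=10)

Answer: deep address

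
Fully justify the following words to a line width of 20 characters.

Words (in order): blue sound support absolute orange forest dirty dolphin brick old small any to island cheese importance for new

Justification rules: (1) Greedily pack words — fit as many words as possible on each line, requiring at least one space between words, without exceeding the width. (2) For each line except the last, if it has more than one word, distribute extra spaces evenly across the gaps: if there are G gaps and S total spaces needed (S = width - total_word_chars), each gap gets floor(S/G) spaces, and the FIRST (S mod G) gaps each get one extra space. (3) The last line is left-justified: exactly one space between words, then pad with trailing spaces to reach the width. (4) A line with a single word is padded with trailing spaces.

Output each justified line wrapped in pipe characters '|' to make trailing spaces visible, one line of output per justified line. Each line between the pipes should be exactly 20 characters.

Line 1: ['blue', 'sound', 'support'] (min_width=18, slack=2)
Line 2: ['absolute', 'orange'] (min_width=15, slack=5)
Line 3: ['forest', 'dirty', 'dolphin'] (min_width=20, slack=0)
Line 4: ['brick', 'old', 'small', 'any'] (min_width=19, slack=1)
Line 5: ['to', 'island', 'cheese'] (min_width=16, slack=4)
Line 6: ['importance', 'for', 'new'] (min_width=18, slack=2)

Answer: |blue  sound  support|
|absolute      orange|
|forest dirty dolphin|
|brick  old small any|
|to   island   cheese|
|importance for new  |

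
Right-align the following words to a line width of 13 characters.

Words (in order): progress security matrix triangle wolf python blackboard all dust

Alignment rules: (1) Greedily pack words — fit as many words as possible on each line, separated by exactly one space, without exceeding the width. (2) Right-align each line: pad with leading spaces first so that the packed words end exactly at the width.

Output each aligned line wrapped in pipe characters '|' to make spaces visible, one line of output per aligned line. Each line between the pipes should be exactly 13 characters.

Line 1: ['progress'] (min_width=8, slack=5)
Line 2: ['security'] (min_width=8, slack=5)
Line 3: ['matrix'] (min_width=6, slack=7)
Line 4: ['triangle', 'wolf'] (min_width=13, slack=0)
Line 5: ['python'] (min_width=6, slack=7)
Line 6: ['blackboard'] (min_width=10, slack=3)
Line 7: ['all', 'dust'] (min_width=8, slack=5)

Answer: |     progress|
|     security|
|       matrix|
|triangle wolf|
|       python|
|   blackboard|
|     all dust|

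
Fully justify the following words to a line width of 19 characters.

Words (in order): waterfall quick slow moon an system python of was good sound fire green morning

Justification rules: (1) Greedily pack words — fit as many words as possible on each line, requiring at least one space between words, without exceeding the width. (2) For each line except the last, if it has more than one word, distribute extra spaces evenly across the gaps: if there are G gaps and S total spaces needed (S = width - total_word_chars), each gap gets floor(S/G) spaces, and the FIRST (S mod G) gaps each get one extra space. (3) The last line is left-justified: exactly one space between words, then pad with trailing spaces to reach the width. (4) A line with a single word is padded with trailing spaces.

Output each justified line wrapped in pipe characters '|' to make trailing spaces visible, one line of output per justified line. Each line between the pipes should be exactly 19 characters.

Answer: |waterfall     quick|
|slow moon an system|
|python  of was good|
|sound   fire  green|
|morning            |

Derivation:
Line 1: ['waterfall', 'quick'] (min_width=15, slack=4)
Line 2: ['slow', 'moon', 'an', 'system'] (min_width=19, slack=0)
Line 3: ['python', 'of', 'was', 'good'] (min_width=18, slack=1)
Line 4: ['sound', 'fire', 'green'] (min_width=16, slack=3)
Line 5: ['morning'] (min_width=7, slack=12)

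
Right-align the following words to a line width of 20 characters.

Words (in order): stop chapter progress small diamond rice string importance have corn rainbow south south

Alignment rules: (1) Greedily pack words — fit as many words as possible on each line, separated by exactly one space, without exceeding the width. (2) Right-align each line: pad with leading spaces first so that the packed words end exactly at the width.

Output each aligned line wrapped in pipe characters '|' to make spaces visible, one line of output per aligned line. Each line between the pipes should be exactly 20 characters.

Answer: |        stop chapter|
|      progress small|
| diamond rice string|
|importance have corn|
| rainbow south south|

Derivation:
Line 1: ['stop', 'chapter'] (min_width=12, slack=8)
Line 2: ['progress', 'small'] (min_width=14, slack=6)
Line 3: ['diamond', 'rice', 'string'] (min_width=19, slack=1)
Line 4: ['importance', 'have', 'corn'] (min_width=20, slack=0)
Line 5: ['rainbow', 'south', 'south'] (min_width=19, slack=1)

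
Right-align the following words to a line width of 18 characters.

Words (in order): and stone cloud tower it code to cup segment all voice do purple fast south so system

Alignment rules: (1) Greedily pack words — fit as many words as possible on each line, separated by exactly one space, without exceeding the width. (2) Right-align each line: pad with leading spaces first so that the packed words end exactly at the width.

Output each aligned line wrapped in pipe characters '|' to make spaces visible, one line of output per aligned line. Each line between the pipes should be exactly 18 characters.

Answer: |   and stone cloud|
|  tower it code to|
|   cup segment all|
|   voice do purple|
|     fast south so|
|            system|

Derivation:
Line 1: ['and', 'stone', 'cloud'] (min_width=15, slack=3)
Line 2: ['tower', 'it', 'code', 'to'] (min_width=16, slack=2)
Line 3: ['cup', 'segment', 'all'] (min_width=15, slack=3)
Line 4: ['voice', 'do', 'purple'] (min_width=15, slack=3)
Line 5: ['fast', 'south', 'so'] (min_width=13, slack=5)
Line 6: ['system'] (min_width=6, slack=12)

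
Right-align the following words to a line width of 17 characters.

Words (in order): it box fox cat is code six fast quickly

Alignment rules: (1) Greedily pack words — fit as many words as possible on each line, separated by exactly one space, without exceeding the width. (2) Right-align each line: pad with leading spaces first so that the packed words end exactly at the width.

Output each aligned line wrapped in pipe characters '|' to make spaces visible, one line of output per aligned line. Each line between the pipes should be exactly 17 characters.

Line 1: ['it', 'box', 'fox', 'cat', 'is'] (min_width=17, slack=0)
Line 2: ['code', 'six', 'fast'] (min_width=13, slack=4)
Line 3: ['quickly'] (min_width=7, slack=10)

Answer: |it box fox cat is|
|    code six fast|
|          quickly|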